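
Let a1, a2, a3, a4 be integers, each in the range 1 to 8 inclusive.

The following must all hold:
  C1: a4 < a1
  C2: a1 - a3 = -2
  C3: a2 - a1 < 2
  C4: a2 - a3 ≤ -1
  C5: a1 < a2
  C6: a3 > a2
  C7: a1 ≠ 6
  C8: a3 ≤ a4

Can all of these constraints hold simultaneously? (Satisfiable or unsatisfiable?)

Constraints 1, 4, 5, and 8 give a2 < a3, a3 ≤ a4, a4 < a1, a1 < a2. Chaining: a2 < a3 ≤ a4 < a1 < a2, which forces a2 < a2 — impossible.

Unsatisfiable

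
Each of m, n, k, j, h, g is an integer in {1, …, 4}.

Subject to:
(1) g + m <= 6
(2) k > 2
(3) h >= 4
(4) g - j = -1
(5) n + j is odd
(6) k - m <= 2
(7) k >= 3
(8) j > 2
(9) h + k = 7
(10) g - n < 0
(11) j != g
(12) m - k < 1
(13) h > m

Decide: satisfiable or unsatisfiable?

Satisfiable

Setting (m, n, k, j, h, g) = (2, 4, 3, 3, 4, 2) satisfies everything: constraint 1: g + m = 4; constraint 4: g - j = -1, and the others follow.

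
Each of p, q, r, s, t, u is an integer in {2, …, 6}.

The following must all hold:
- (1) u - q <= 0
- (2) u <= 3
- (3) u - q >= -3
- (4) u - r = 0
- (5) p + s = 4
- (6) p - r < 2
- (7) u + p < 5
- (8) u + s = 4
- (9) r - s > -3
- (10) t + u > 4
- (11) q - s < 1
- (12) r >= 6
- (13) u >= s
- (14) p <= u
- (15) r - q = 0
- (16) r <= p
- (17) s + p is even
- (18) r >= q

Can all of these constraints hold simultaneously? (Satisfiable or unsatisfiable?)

Unsatisfiable

From constraints 12 and 16: p ≥ r and r ≥ 6, so p ≥ 6. From constraints 2 and 14: p ≤ u and u ≤ 3, so p ≤ 3. But 3 < 6, so no value of p works.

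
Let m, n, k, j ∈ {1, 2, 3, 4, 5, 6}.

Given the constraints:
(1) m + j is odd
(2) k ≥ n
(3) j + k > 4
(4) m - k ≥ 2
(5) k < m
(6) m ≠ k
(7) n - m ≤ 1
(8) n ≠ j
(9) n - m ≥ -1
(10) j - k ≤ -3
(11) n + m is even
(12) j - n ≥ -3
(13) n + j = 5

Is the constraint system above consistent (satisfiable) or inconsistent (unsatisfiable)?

Unsatisfiable

Constraints 4, 9, 10, and 12 give n − m ≥ -1, m − k ≥ 2, k − j ≥ 3, j − n ≥ -3.
Adding all 4 inequalities: the left sides telescope to 0, and the right sides sum to (-1) + 2 + 3 + (-3) = 1. So 0 ≥ 1, which is false.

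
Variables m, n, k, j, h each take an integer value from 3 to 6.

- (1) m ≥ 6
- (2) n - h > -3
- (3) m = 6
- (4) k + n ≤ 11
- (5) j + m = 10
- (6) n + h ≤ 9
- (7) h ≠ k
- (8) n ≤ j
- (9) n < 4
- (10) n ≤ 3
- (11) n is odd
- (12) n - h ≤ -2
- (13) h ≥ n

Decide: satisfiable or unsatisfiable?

Satisfiable

Setting (m, n, k, j, h) = (6, 3, 6, 4, 5) satisfies everything: constraint 2: n - h = -2; constraint 4: k + n = 9, and the others follow.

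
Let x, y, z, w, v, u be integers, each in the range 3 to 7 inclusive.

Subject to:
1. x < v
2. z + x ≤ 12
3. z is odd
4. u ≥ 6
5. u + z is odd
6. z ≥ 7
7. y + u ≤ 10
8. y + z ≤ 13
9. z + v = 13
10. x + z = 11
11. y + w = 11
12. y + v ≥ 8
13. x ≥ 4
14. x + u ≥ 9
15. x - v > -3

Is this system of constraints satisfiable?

Take x = 4, y = 4, z = 7, w = 7, v = 6, u = 6. Then constraint 2: z + x = 11; constraint 7: y + u = 10; constraint 8: y + z = 11, and every other listed constraint is also met.

Satisfiable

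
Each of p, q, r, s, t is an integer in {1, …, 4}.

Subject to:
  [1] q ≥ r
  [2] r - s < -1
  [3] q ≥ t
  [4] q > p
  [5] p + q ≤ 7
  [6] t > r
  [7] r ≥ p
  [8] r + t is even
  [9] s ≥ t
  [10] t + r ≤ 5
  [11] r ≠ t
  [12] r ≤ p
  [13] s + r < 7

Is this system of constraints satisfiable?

The assignment p = 1, q = 3, r = 1, s = 3, t = 3 works:
  constraint 2 holds since r - s = -2.
  constraint 5 holds since p + q = 4.
  constraint 10 holds since t + r = 4.
The rest check out directly.

Satisfiable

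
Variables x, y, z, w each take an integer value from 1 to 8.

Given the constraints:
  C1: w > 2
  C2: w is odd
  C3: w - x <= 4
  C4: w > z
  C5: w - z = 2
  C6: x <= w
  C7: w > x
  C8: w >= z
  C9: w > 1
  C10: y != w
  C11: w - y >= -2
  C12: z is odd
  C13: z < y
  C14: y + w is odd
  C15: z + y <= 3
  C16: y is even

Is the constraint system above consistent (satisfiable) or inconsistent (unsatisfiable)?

Take x = 2, y = 2, z = 1, w = 3. Then constraint 3: w - x = 1; constraint 5: w - z = 2, and every other listed constraint is also met.

Satisfiable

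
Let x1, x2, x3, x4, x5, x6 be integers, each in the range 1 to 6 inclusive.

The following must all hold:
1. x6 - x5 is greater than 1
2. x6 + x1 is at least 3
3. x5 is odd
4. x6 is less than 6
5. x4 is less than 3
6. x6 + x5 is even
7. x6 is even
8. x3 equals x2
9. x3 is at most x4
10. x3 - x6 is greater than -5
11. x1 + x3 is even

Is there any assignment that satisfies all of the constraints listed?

Constraint 7 makes x6 even and constraint 3 makes x5 odd, so x6 + x5 must be odd. Constraint 6 says x6 + x5 is even — contradiction.

Unsatisfiable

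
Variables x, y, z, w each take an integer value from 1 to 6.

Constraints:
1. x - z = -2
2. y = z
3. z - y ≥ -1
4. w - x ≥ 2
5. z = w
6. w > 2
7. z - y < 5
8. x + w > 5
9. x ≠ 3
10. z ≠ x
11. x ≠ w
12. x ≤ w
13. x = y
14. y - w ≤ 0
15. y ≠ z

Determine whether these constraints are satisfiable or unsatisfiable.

From constraints 2, 5, and 13, x = y = z = w, so x = w. But constraint 11 says x ≠ w. Contradiction.

Unsatisfiable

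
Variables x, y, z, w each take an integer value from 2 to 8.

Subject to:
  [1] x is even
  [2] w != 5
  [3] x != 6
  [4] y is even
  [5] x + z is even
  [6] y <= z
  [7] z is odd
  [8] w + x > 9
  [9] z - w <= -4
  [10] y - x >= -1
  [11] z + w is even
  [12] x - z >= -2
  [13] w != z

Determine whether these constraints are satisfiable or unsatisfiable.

Constraint 1 makes x even and constraint 7 makes z odd, so x + z must be odd. Constraint 5 says x + z is even — contradiction.

Unsatisfiable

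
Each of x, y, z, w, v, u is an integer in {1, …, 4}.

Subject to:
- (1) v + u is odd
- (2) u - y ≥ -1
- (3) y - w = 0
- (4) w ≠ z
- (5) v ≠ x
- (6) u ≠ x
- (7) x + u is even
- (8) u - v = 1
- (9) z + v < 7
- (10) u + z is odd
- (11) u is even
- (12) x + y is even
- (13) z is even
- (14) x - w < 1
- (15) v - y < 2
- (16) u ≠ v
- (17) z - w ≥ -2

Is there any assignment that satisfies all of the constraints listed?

Unsatisfiable

Constraint 11 makes u even and constraint 13 makes z even, so u + z must be even. Constraint 10 says u + z is odd — contradiction.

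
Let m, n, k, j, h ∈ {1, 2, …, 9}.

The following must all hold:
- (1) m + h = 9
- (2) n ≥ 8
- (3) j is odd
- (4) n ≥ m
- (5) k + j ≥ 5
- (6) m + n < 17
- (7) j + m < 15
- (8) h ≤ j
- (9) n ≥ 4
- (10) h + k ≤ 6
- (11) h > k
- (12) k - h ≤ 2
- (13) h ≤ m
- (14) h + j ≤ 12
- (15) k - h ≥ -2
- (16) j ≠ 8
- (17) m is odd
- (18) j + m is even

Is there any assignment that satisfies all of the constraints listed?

Setting (m, n, k, j, h) = (7, 8, 1, 7, 2) satisfies everything: constraint 1: m + h = 9; constraint 5: k + j = 8, and the others follow.

Satisfiable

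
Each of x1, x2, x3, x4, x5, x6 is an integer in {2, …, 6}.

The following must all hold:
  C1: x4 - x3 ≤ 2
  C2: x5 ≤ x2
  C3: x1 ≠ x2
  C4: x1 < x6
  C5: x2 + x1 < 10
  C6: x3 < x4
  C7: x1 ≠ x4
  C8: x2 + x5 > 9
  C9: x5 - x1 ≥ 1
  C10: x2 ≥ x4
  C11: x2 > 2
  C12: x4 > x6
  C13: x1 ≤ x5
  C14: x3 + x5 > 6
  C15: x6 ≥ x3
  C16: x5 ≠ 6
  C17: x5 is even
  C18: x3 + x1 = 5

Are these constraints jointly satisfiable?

Try x1 = 2, x2 = 6, x3 = 3, x4 = 4, x5 = 4, x6 = 3.
Check constraint 1: x4 - x3 = 1; constraint 5: x2 + x1 = 8. The remaining constraints are straightforward to verify.

Satisfiable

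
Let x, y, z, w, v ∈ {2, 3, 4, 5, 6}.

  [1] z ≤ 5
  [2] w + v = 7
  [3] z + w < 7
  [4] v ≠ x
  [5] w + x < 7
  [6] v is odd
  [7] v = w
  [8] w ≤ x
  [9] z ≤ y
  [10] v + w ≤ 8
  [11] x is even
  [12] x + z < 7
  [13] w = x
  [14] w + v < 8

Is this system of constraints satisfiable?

Unsatisfiable

From constraints 7 and 13, v = w = x, so v = x. But constraint 4 says v ≠ x. Contradiction.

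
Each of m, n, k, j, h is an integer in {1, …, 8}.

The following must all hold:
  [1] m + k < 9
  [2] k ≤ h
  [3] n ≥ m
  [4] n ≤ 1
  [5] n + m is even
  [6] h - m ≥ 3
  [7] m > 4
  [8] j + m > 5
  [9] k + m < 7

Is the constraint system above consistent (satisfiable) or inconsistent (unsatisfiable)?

Unsatisfiable

From constraint 7: m ≥ 5. From constraints 3 and 4: m ≤ n and n ≤ 1, so m ≤ 1. But 1 < 5, so no value of m works.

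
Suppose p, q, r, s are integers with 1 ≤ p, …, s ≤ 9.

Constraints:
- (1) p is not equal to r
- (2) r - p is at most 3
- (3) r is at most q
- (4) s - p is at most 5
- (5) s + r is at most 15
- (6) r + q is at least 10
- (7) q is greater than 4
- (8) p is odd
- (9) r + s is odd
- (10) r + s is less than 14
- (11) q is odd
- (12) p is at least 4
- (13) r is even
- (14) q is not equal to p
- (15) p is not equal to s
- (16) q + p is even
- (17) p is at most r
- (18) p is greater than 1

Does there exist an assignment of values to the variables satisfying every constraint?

One satisfying assignment is p = 5, q = 7, r = 6, s = 7.
For the less obvious constraints — constraint 2: r - p = 1; constraint 4: s - p = 2 — and the others hold by inspection.

Satisfiable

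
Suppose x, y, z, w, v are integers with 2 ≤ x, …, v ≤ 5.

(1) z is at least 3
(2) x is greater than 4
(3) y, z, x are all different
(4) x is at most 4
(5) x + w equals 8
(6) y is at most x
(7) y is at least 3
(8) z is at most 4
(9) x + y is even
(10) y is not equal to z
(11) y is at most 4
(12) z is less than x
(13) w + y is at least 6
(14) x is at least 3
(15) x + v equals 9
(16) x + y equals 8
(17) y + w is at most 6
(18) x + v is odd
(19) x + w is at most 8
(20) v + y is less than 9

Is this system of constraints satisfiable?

Constraints 1, 4, 7, 8, 11, and 14 confine each of y, z, x to the 2 values {3, 4}.
Constraint 3 requires all 3 of them to be distinct, but only 2 values are available — impossible by the pigeonhole principle.

Unsatisfiable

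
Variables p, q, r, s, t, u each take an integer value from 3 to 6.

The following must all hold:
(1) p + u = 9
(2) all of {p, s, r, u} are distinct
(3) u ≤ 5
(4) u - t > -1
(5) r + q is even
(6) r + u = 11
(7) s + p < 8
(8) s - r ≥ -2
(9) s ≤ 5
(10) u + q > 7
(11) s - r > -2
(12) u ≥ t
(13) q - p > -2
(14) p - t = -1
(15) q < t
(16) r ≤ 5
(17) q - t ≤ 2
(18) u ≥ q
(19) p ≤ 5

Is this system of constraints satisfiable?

Unsatisfiable

Constraints 3, 9, 16, and 19 confine each of p, s, r, u to the 3 values {3, …, 5} (the domain already gives each ≥ 3).
Constraint 2 requires all 4 of them to be distinct, but only 3 values are available — impossible by the pigeonhole principle.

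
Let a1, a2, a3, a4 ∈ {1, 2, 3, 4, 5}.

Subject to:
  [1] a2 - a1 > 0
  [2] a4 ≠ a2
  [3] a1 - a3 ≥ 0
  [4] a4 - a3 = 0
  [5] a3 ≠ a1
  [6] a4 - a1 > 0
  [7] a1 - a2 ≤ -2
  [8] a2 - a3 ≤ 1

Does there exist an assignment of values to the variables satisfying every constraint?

Constraints 3, 7, and 8 give a2 − a1 ≥ 2, a1 − a3 ≥ 0, a3 − a2 ≥ -1.
Adding all 3 inequalities: the left sides telescope to 0, and the right sides sum to 2 + 0 + (-1) = 1. So 0 ≥ 1, which is false.

Unsatisfiable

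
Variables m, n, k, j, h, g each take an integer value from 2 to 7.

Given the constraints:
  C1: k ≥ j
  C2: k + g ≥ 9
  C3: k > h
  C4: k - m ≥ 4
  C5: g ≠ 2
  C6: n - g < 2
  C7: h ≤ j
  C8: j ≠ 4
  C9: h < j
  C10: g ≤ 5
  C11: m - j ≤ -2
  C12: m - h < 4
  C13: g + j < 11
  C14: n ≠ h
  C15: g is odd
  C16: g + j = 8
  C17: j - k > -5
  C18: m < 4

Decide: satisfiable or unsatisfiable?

Setting (m, n, k, j, h, g) = (3, 3, 7, 5, 2, 3) satisfies everything: constraint 2: k + g = 10; constraint 4: k - m = 4, and the others follow.

Satisfiable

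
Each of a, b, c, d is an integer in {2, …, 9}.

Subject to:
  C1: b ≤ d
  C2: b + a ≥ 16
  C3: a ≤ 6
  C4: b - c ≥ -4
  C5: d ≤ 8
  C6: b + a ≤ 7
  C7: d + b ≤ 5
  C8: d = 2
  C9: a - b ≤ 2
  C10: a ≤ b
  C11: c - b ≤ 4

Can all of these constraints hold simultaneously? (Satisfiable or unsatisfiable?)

Unsatisfiable

From constraints 1 and 5: b ≤ d ≤ 8. From constraint 3: a ≤ 6. Hence b + a ≤ 14. But constraint 2 requires b + a ≥ 16, and 16 > 14. Contradiction.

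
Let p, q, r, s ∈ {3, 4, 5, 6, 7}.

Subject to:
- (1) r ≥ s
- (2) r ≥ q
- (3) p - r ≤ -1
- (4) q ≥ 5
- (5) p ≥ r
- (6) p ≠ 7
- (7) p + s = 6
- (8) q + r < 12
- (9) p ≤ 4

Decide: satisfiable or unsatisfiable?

From constraints 2 and 4: r ≥ q and q ≥ 5, so r ≥ 5. From constraints 5 and 9: r ≤ p and p ≤ 4, so r ≤ 4. But 4 < 5, so no value of r works.

Unsatisfiable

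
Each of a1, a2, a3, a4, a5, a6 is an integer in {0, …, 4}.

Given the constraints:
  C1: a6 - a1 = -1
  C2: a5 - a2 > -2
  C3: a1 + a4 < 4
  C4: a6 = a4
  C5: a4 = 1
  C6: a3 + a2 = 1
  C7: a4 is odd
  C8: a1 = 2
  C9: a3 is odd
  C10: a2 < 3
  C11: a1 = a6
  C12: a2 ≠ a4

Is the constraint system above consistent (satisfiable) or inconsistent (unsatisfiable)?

Unsatisfiable

Constraint 8 fixes a1 = 2 and constraint 5 fixes a4 = 1. Constraints 4 and 11 give a1 = a6 = a4, so a1 = a4. But 2 ≠ 1 — contradiction.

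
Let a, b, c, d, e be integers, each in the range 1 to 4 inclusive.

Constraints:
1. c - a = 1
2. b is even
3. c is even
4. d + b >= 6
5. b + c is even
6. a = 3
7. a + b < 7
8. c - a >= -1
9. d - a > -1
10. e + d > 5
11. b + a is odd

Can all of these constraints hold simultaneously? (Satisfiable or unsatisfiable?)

Try a = 3, b = 2, c = 4, d = 4, e = 2.
Check constraint 1: c - a = 1; constraint 4: d + b = 6; constraint 7: a + b = 5. The remaining constraints are straightforward to verify.

Satisfiable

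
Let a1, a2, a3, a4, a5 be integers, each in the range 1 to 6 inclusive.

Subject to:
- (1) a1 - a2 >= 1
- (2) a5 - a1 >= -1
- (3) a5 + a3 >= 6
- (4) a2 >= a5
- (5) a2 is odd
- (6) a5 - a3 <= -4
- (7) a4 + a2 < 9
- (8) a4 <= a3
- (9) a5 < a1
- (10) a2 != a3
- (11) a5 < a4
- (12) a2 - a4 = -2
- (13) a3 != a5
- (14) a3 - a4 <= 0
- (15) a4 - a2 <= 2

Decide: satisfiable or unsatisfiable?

Unsatisfiable

Constraints 1, 2, 6, 14, and 15 give a5 − a1 ≥ -1, a1 − a2 ≥ 1, a2 − a4 ≥ -2, a4 − a3 ≥ 0, a3 − a5 ≥ 4.
Adding all 5 inequalities: the left sides telescope to 0, and the right sides sum to (-1) + 1 + (-2) + 0 + 4 = 2. So 0 ≥ 2, which is false.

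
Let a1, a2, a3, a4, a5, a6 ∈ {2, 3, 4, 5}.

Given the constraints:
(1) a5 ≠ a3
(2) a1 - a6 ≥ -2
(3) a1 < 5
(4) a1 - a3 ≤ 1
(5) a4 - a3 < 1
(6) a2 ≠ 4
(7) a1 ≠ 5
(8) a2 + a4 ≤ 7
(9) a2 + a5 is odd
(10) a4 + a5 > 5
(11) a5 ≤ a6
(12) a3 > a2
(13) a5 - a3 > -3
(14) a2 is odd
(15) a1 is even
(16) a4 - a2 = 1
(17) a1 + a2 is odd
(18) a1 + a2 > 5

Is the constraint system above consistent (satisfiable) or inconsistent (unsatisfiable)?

Setting (a1, a2, a3, a4, a5, a6) = (4, 3, 4, 4, 2, 4) satisfies everything: constraint 2: a1 - a6 = 0; constraint 4: a1 - a3 = 0, and the others follow.

Satisfiable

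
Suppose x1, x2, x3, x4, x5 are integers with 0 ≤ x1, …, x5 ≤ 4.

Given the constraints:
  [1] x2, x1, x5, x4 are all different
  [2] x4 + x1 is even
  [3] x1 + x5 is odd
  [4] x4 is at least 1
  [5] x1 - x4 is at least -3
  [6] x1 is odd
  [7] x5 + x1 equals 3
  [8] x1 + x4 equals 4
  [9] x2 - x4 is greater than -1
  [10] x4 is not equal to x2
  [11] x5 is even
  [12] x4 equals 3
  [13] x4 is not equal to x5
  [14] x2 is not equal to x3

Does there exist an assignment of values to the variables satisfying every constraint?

Try x1 = 1, x2 = 4, x3 = 3, x4 = 3, x5 = 2.
Check constraint 5: x1 - x4 = -2; constraint 7: x5 + x1 = 3; constraint 8: x1 + x4 = 4. The remaining constraints are straightforward to verify.

Satisfiable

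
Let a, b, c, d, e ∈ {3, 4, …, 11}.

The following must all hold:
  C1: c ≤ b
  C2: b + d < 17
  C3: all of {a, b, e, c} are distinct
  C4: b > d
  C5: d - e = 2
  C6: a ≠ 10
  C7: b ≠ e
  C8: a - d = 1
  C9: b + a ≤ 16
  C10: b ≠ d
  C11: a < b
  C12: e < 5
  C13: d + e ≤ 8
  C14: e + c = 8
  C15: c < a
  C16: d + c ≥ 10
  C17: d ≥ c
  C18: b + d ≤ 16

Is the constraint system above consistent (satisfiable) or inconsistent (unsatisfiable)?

Try a = 6, b = 10, c = 5, d = 5, e = 3.
Check constraint 2: b + d = 15; constraint 5: d - e = 2; constraint 8: a - d = 1. The remaining constraints are straightforward to verify.

Satisfiable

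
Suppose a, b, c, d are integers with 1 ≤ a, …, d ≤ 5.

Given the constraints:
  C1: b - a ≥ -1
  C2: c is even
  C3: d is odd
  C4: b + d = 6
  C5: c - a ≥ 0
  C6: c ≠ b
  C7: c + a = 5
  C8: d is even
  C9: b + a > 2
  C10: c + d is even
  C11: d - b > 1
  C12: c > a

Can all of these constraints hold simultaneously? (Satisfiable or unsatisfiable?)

Unsatisfiable

Constraint 2 makes c even and constraint 3 makes d odd, so c + d must be odd. Constraint 10 says c + d is even — contradiction.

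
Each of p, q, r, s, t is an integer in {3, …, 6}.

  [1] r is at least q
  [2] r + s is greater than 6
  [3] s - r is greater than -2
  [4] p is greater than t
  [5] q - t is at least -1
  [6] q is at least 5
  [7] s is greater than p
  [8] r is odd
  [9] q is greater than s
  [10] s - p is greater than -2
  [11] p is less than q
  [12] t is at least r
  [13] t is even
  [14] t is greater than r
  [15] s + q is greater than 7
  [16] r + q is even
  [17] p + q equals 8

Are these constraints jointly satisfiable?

Constraints 1, 4, 7, 9, and 12 give p < s, s < q, q ≤ r, r ≤ t, t < p. Chaining: p < s < q ≤ r ≤ t < p, which forces p < p — impossible.

Unsatisfiable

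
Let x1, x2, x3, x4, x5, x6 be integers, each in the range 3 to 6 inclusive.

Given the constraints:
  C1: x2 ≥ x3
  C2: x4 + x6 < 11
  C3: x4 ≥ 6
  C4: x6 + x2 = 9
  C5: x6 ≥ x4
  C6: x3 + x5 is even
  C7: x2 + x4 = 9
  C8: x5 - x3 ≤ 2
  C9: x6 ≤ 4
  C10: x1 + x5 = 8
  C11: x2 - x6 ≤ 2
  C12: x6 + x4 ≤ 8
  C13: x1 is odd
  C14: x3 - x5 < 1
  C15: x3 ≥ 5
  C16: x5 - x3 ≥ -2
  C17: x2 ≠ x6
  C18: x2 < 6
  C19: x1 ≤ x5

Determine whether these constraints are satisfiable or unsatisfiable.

From constraints 3 and 5: x6 ≥ x4 ≥ 6. From constraints 1 and 15: x2 ≥ x3 ≥ 5. Hence x6 + x2 ≥ 11. But constraint 4 requires x6 + x2 = 9, and 9 < 11. Contradiction.

Unsatisfiable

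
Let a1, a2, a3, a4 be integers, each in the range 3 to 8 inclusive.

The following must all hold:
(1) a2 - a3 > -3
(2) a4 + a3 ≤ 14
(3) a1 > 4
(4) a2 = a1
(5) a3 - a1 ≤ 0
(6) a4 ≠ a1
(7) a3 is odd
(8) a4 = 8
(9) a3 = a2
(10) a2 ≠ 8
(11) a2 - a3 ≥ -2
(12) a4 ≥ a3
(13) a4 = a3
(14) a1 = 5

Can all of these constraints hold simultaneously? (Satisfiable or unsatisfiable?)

Constraint 8 fixes a4 = 8 and constraint 14 fixes a1 = 5. Constraints 4, 9, and 13 give a4 = a3 = a2 = a1, so a4 = a1. But 8 ≠ 5 — contradiction.

Unsatisfiable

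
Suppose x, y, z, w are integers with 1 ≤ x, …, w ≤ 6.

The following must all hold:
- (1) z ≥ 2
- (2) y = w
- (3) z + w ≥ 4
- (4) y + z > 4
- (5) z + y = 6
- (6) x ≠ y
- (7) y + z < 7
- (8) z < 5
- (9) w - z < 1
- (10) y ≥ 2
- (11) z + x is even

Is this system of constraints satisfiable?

Satisfiable

The assignment x = 5, y = 3, z = 3, w = 3 works:
  constraint 3 holds since z + w = 6.
  constraint 4 holds since y + z = 6.
The rest check out directly.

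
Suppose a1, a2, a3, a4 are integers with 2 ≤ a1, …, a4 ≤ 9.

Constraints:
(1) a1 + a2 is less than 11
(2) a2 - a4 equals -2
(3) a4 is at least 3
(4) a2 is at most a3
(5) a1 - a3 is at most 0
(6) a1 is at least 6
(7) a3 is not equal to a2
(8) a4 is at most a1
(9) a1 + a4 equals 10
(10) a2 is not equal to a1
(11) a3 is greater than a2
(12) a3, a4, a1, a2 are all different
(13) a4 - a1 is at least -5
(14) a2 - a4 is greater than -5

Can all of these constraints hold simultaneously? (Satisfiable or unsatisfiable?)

Satisfiable

Setting (a1, a2, a3, a4) = (6, 2, 7, 4) satisfies everything: constraint 1: a1 + a2 = 8; constraint 2: a2 - a4 = -2, and the others follow.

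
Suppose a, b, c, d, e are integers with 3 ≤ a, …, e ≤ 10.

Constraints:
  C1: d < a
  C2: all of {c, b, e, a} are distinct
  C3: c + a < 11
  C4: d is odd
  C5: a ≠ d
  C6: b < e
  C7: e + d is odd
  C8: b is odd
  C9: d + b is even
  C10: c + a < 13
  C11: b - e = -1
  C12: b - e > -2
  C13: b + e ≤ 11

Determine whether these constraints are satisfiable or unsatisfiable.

Satisfiable

Setting (a, b, c, d, e) = (7, 5, 3, 3, 6) satisfies everything: constraint 3: c + a = 10; constraint 10: c + a = 10, and the others follow.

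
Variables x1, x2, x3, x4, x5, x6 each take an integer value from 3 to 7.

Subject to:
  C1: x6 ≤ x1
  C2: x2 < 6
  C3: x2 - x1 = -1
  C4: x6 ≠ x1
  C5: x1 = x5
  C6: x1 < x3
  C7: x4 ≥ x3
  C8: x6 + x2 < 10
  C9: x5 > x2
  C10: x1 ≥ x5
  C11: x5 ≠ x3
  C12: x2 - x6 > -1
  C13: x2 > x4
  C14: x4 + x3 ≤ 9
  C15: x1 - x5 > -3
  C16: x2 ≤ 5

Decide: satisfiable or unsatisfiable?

Constraints 6, 7, 9, 10, and 13 give x2 < x5, x5 ≤ x1, x1 < x3, x3 ≤ x4, x4 < x2. Chaining: x2 < x5 ≤ x1 < x3 ≤ x4 < x2, which forces x2 < x2 — impossible.

Unsatisfiable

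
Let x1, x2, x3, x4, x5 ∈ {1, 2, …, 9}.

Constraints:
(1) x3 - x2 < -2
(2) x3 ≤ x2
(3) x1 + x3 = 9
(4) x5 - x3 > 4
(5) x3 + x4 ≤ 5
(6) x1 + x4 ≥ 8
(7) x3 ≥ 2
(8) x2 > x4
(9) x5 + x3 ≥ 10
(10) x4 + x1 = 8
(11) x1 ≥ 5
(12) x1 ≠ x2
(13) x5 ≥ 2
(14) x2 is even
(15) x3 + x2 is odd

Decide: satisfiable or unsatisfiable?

Satisfiable

The assignment x1 = 6, x2 = 8, x3 = 3, x4 = 2, x5 = 8 works:
  constraint 1 holds since x3 - x2 = -5.
  constraint 3 holds since x1 + x3 = 9.
  constraint 4 holds since x5 - x3 = 5.
The rest check out directly.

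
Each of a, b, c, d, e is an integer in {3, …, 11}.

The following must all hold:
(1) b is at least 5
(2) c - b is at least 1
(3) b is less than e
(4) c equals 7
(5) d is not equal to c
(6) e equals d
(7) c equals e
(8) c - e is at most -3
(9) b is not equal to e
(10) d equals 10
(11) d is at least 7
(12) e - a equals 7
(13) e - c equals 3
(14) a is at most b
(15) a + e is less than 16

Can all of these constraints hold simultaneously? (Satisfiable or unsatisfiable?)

Unsatisfiable

Constraint 4 fixes c = 7 and constraint 10 fixes d = 10. Constraints 6 and 7 give c = e = d, so c = d. But 7 ≠ 10 — contradiction.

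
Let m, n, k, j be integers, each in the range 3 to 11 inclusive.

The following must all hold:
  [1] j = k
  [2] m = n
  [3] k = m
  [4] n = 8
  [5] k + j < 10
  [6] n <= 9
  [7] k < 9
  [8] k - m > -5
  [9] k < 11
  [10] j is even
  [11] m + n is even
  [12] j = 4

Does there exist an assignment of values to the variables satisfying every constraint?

Unsatisfiable

Constraint 12 fixes j = 4 and constraint 4 fixes n = 8. Constraints 1, 2, and 3 give j = k = m = n, so j = n. But 4 ≠ 8 — contradiction.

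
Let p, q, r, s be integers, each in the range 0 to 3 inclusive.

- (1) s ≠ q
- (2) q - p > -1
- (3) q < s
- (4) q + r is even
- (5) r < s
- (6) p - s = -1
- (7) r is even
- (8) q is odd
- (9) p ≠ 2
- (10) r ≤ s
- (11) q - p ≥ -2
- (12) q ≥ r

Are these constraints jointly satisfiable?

Constraint 8 makes q odd and constraint 7 makes r even, so q + r must be odd. Constraint 4 says q + r is even — contradiction.

Unsatisfiable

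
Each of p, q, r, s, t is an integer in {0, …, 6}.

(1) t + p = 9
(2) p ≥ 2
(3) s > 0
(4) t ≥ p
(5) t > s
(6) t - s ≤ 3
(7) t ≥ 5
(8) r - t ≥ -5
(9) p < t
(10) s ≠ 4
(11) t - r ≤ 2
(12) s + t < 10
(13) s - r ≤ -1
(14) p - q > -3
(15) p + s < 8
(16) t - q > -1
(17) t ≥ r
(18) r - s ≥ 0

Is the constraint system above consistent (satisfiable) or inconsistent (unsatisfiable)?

Satisfiable

Take p = 3, q = 4, r = 4, s = 3, t = 6. Then constraint 1: t + p = 9; constraint 6: t - s = 3; constraint 8: r - t = -2, and every other listed constraint is also met.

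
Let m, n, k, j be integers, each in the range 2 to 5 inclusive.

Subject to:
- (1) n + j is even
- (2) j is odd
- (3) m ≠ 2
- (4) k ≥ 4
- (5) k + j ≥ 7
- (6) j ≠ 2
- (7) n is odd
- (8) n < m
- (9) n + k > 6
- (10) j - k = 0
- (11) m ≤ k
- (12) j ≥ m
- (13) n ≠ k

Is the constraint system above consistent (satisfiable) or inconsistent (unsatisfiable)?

The assignment m = 5, n = 3, k = 5, j = 5 works:
  constraint 5 holds since k + j = 10.
  constraint 9 holds since n + k = 8.
  constraint 10 holds since j - k = 0.
The rest check out directly.

Satisfiable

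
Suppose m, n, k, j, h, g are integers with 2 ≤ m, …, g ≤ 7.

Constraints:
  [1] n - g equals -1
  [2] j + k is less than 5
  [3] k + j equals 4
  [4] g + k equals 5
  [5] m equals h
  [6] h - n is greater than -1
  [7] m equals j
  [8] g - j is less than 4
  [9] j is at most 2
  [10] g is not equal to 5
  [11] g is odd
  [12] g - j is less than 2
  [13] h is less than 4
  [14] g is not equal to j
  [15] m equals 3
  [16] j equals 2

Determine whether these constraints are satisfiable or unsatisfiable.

Constraint 15 fixes m = 3 and constraint 16 fixes j = 2, but constraint 7 requires m = j. Since 3 ≠ 2, contradiction.

Unsatisfiable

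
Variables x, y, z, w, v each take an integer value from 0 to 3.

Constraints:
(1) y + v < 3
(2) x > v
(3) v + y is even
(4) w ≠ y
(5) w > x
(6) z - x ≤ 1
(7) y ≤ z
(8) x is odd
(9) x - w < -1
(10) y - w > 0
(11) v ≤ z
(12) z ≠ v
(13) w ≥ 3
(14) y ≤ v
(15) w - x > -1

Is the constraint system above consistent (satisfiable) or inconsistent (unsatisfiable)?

Constraints 2, 5, 10, and 14 give x < w, w < y, y ≤ v, v < x. Chaining: x < w < y ≤ v < x, which forces x < x — impossible.

Unsatisfiable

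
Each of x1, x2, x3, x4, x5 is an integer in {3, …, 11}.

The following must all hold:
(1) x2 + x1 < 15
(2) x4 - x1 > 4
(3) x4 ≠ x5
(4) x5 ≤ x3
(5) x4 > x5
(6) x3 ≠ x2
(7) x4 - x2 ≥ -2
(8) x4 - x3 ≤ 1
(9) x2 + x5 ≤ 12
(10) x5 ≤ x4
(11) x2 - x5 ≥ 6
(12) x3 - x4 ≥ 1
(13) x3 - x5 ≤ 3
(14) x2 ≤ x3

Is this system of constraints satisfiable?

Unsatisfiable

Constraints 7, 11, 12, and 13 give x4 − x2 ≥ -2, x2 − x5 ≥ 6, x5 − x3 ≥ -3, x3 − x4 ≥ 1.
Adding all 4 inequalities: the left sides telescope to 0, and the right sides sum to (-2) + 6 + (-3) + 1 = 2. So 0 ≥ 2, which is false.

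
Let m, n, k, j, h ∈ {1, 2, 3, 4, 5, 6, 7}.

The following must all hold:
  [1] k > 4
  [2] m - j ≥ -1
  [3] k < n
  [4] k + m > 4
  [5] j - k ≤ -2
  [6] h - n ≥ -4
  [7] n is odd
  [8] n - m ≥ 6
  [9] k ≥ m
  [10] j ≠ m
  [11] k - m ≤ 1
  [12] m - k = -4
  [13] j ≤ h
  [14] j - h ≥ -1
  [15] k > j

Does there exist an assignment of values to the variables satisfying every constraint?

Constraints 5, 6, 8, 11, and 14 give m − k ≥ -1, k − j ≥ 2, j − h ≥ -1, h − n ≥ -4, n − m ≥ 6.
Adding all 5 inequalities: the left sides telescope to 0, and the right sides sum to (-1) + 2 + (-1) + (-4) + 6 = 2. So 0 ≥ 2, which is false.

Unsatisfiable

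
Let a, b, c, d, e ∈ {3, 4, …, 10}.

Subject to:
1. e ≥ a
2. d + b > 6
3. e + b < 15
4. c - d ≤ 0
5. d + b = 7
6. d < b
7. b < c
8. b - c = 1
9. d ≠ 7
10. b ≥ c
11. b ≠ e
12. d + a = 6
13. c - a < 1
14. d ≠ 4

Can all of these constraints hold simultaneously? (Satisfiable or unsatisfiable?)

Unsatisfiable

Constraints 4, 6, and 7 give c ≤ d, d < b, b < c. Chaining: c ≤ d < b < c, which forces c < c — impossible.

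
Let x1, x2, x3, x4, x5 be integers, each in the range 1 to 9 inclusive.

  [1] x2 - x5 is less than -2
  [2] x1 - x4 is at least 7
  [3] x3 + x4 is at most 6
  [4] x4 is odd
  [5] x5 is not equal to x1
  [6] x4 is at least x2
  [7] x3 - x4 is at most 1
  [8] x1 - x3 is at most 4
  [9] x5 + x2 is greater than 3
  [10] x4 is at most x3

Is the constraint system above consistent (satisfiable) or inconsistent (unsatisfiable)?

Constraints 2, 7, and 8 give x3 − x1 ≥ -4, x1 − x4 ≥ 7, x4 − x3 ≥ -1.
Adding all 3 inequalities: the left sides telescope to 0, and the right sides sum to (-4) + 7 + (-1) = 2. So 0 ≥ 2, which is false.

Unsatisfiable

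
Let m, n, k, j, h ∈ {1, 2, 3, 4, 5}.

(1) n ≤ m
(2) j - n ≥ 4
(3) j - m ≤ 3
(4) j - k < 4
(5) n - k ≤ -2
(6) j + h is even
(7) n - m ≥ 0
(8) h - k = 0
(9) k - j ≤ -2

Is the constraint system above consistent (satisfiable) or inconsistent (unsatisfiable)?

Unsatisfiable

Constraints 3, 5, 7, and 9 give j − k ≥ 2, k − n ≥ 2, n − m ≥ 0, m − j ≥ -3.
Adding all 4 inequalities: the left sides telescope to 0, and the right sides sum to 2 + 2 + 0 + (-3) = 1. So 0 ≥ 1, which is false.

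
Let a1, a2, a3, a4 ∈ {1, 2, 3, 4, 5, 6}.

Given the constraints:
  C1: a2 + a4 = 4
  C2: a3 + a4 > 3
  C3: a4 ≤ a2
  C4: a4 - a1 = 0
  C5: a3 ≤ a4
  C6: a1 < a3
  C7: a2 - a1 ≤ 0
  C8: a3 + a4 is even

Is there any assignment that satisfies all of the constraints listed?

Constraints 3, 5, 6, and 7 give a1 < a3, a3 ≤ a4, a4 ≤ a2, a2 ≤ a1. Chaining: a1 < a3 ≤ a4 ≤ a2 ≤ a1, which forces a1 < a1 — impossible.

Unsatisfiable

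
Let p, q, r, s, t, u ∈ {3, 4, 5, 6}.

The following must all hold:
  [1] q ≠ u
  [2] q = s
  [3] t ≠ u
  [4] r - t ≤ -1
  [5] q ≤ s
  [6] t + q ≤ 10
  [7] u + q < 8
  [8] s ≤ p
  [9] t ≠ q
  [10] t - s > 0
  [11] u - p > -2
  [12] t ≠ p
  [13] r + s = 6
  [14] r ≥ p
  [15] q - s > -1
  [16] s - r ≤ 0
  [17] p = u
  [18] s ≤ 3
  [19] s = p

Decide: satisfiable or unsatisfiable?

Unsatisfiable

From constraints 2, 17, and 19, q = s = p = u, so q = u. But constraint 1 says q ≠ u. Contradiction.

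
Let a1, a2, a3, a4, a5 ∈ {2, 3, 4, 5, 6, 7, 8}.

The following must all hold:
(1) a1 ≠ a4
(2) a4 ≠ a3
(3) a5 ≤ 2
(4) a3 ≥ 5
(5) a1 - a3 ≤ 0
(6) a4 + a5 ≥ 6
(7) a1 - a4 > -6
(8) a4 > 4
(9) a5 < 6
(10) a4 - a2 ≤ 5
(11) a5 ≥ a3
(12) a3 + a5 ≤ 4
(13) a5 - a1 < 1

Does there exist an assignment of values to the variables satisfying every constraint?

From constraints 4 and 11: a5 ≥ a3 and a3 ≥ 5, so a5 ≥ 5. From constraint 3: a5 ≤ 2. But 2 < 5, so no value of a5 works.

Unsatisfiable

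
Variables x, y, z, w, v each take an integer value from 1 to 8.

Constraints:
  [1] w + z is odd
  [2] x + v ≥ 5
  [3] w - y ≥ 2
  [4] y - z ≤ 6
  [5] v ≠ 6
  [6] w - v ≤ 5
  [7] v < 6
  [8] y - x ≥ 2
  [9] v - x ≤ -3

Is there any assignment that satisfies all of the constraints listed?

Unsatisfiable

Constraints 3, 6, 8, and 9 give y − x ≥ 2, x − v ≥ 3, v − w ≥ -5, w − y ≥ 2.
Adding all 4 inequalities: the left sides telescope to 0, and the right sides sum to 2 + 3 + (-5) + 2 = 2. So 0 ≥ 2, which is false.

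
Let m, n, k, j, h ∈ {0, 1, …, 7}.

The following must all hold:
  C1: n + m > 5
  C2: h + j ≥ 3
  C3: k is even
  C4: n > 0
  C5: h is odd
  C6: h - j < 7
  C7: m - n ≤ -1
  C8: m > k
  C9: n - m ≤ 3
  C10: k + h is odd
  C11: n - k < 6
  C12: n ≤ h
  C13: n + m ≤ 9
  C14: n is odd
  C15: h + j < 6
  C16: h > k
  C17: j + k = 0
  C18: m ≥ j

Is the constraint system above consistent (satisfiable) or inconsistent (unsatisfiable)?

Setting (m, n, k, j, h) = (3, 5, 0, 0, 5) satisfies everything: constraint 1: n + m = 8; constraint 2: h + j = 5; constraint 6: h - j = 5, and the others follow.

Satisfiable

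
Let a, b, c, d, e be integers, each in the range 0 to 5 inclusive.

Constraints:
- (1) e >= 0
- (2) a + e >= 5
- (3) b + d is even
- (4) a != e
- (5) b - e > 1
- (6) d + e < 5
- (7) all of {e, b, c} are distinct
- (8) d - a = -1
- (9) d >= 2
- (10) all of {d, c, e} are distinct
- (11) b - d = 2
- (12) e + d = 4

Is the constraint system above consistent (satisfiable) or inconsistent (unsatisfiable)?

Try a = 4, b = 5, c = 0, d = 3, e = 1.
Check constraint 2: a + e = 5; constraint 5: b - e = 4; constraint 6: d + e = 4. The remaining constraints are straightforward to verify.

Satisfiable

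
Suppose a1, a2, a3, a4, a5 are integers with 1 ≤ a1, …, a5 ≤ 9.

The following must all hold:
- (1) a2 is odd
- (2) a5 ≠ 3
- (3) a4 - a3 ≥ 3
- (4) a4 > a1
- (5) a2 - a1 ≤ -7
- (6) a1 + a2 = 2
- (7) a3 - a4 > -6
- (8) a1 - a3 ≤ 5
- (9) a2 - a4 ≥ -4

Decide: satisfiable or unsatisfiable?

Constraints 3, 5, 8, and 9 give a4 − a3 ≥ 3, a3 − a1 ≥ -5, a1 − a2 ≥ 7, a2 − a4 ≥ -4.
Adding all 4 inequalities: the left sides telescope to 0, and the right sides sum to 3 + (-5) + 7 + (-4) = 1. So 0 ≥ 1, which is false.

Unsatisfiable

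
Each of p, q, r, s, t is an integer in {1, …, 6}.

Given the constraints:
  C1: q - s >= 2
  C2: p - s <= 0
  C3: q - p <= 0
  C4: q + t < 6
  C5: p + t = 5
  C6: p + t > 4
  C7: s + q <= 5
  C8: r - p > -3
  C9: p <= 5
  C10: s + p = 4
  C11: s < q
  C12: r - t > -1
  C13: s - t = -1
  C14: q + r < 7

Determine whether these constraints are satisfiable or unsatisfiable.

Constraints 1, 2, and 3 give s − p ≥ 0, p − q ≥ 0, q − s ≥ 2.
Adding all 3 inequalities: the left sides telescope to 0, and the right sides sum to 0 + 0 + 2 = 2. So 0 ≥ 2, which is false.

Unsatisfiable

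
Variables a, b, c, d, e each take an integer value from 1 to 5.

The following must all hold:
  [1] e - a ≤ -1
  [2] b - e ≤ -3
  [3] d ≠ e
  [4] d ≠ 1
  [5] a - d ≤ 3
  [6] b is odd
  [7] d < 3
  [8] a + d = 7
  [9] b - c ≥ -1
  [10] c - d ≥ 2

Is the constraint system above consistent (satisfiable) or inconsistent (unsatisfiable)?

Constraints 1, 2, 5, 9, and 10 give b − c ≥ -1, c − d ≥ 2, d − a ≥ -3, a − e ≥ 1, e − b ≥ 3.
Adding all 5 inequalities: the left sides telescope to 0, and the right sides sum to (-1) + 2 + (-3) + 1 + 3 = 2. So 0 ≥ 2, which is false.

Unsatisfiable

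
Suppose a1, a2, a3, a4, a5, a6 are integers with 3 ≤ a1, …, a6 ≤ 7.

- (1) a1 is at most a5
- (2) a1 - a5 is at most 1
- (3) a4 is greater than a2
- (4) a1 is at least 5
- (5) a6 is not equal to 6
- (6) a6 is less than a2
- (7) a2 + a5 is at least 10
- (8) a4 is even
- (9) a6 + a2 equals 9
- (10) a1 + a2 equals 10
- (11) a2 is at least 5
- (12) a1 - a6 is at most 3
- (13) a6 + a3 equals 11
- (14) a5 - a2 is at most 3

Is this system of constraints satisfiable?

Satisfiable

One satisfying assignment is a1 = 5, a2 = 5, a3 = 7, a4 = 6, a5 = 7, a6 = 4.
For the less obvious constraints — constraint 2: a1 - a5 = -2; constraint 7: a2 + a5 = 12; constraint 9: a6 + a2 = 9 — and the others hold by inspection.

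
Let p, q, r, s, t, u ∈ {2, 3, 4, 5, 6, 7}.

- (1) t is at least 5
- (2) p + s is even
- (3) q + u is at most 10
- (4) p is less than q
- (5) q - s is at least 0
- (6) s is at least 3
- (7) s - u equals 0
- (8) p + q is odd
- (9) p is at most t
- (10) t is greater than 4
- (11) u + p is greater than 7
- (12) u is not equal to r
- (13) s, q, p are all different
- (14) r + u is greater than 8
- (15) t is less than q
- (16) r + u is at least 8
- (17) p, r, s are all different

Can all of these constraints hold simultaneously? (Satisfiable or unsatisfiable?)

Satisfiable

Try p = 5, q = 6, r = 7, s = 3, t = 5, u = 3.
Check constraint 3: q + u = 9; constraint 5: q - s = 3. The remaining constraints are straightforward to verify.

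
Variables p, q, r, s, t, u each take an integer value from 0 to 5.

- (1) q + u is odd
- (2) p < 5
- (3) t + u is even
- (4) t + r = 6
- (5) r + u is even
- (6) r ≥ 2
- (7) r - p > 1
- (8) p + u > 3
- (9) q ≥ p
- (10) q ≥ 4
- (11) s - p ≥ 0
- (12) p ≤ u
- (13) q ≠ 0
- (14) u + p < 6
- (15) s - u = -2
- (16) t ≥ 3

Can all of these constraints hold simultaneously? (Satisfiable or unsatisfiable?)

One satisfying assignment is p = 0, q = 4, r = 3, s = 3, t = 3, u = 5.
For the less obvious constraints — constraint 4: t + r = 6; constraint 7: r - p = 3; constraint 8: p + u = 5 — and the others hold by inspection.

Satisfiable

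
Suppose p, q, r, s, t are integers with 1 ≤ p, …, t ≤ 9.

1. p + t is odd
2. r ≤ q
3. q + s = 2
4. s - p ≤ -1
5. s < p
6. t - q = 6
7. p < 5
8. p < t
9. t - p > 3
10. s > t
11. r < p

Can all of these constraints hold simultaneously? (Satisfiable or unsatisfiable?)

Unsatisfiable

Constraints 5, 8, and 10 give p < t, t < s, s < p. Chaining: p < t < s < p, which forces p < p — impossible.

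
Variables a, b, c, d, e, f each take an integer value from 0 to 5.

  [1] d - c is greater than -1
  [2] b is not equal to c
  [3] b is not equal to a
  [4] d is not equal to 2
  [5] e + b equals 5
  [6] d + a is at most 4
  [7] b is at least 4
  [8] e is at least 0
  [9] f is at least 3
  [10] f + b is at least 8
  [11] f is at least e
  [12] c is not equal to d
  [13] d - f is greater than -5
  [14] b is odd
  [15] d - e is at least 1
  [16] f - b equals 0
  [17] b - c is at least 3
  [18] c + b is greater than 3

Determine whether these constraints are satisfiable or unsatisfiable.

Satisfiable

Setting (a, b, c, d, e, f) = (0, 5, 0, 1, 0, 5) satisfies everything: constraint 1: d - c = 1; constraint 5: e + b = 5, and the others follow.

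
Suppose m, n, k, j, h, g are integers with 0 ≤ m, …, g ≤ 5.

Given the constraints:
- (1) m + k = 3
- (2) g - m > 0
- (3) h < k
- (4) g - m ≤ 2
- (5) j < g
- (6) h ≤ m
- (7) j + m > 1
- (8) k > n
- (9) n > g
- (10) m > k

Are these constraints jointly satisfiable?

Unsatisfiable

Constraints 2, 8, 9, and 10 give k < m, m < g, g < n, n < k. Chaining: k < m < g < n < k, which forces k < k — impossible.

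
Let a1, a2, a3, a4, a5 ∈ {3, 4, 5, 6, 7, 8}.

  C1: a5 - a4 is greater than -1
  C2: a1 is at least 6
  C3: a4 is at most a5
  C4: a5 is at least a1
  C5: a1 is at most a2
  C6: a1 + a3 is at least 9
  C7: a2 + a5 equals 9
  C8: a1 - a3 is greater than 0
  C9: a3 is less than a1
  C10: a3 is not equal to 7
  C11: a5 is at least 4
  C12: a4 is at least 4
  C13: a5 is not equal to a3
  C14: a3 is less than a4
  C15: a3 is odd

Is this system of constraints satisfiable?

From constraints 2 and 5: a2 ≥ a1 ≥ 6. From constraints 3 and 12: a5 ≥ a4 ≥ 4. Hence a2 + a5 ≥ 10. But constraint 7 requires a2 + a5 = 9, and 9 < 10. Contradiction.

Unsatisfiable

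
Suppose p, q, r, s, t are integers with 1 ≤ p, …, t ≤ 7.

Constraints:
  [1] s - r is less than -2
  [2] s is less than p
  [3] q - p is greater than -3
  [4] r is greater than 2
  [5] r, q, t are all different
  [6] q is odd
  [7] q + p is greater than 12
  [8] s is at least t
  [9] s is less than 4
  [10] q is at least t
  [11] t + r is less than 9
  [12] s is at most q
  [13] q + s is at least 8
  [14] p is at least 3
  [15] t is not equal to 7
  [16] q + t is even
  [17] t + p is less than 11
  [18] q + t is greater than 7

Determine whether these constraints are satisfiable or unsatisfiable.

Satisfiable

The assignment p = 7, q = 7, r = 5, s = 1, t = 1 works:
  constraint 1 holds since s - r = -4.
  constraint 3 holds since q - p = 0.
The rest check out directly.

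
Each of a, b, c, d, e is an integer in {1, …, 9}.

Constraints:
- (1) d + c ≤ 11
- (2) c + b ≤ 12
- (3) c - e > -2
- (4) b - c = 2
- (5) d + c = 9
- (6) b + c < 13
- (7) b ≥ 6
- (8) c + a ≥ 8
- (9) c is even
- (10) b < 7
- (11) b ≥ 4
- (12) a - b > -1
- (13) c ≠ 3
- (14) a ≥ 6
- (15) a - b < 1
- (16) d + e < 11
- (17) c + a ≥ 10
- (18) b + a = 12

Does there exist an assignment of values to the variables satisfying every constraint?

Satisfiable

One satisfying assignment is a = 6, b = 6, c = 4, d = 5, e = 4.
For the less obvious constraints — constraint 1: d + c = 9; constraint 2: c + b = 10 — and the others hold by inspection.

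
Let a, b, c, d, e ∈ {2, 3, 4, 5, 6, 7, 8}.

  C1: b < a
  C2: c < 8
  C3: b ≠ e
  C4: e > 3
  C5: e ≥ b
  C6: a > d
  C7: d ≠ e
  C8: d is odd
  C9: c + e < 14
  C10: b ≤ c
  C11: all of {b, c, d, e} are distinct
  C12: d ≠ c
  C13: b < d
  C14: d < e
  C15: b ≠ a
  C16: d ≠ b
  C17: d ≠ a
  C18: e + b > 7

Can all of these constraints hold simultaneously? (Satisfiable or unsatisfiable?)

Satisfiable

Setting (a, b, c, d, e) = (7, 2, 5, 3, 7) satisfies everything: constraint 9: c + e = 12; constraint 18: e + b = 9, and the others follow.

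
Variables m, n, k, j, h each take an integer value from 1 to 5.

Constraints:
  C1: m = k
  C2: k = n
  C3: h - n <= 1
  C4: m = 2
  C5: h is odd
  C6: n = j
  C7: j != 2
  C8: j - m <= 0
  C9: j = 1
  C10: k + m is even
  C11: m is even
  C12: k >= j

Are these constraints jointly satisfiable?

Unsatisfiable

Constraint 4 fixes m = 2 and constraint 9 fixes j = 1. Constraints 1, 2, and 6 give m = k = n = j, so m = j. But 2 ≠ 1 — contradiction.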